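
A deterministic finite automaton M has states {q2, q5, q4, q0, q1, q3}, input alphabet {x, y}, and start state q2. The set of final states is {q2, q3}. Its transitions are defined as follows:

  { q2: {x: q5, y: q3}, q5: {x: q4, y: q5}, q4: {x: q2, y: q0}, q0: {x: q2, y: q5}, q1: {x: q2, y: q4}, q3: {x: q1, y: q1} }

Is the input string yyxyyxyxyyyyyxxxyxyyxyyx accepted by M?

Trace: q2 -y-> q3 -y-> q1 -x-> q2 -y-> q3 -y-> q1 -x-> q2 -y-> q3 -x-> q1 -y-> q4 -y-> q0 -y-> q5 -y-> q5 -y-> q5 -x-> q4 -x-> q2 -x-> q5 -y-> q5 -x-> q4 -y-> q0 -y-> q5 -x-> q4 -y-> q0 -y-> q5 -x-> q4
End state q4 is not accepting.

No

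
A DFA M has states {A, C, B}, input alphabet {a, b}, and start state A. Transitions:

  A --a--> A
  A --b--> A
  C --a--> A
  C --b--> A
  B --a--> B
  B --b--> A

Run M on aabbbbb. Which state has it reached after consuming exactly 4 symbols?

Trace: A -a-> A -a-> A -b-> A -b-> A
After 4 symbols: A.

A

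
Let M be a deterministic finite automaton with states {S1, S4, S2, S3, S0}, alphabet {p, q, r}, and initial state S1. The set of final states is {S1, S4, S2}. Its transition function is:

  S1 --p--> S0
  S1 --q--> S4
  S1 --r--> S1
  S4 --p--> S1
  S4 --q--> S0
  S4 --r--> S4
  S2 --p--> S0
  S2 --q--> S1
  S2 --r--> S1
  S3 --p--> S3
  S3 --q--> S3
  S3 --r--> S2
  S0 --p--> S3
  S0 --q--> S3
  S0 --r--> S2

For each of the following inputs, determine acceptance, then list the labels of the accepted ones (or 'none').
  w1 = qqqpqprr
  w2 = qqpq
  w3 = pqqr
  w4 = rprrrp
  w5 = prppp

w1: Trace: S1 -q-> S4 -q-> S0 -q-> S3 -p-> S3 -q-> S3 -p-> S3 -r-> S2 -r-> S1  → end S1, accepted
w2: Trace: S1 -q-> S4 -q-> S0 -p-> S3 -q-> S3  → end S3, rejected
w3: Trace: S1 -p-> S0 -q-> S3 -q-> S3 -r-> S2  → end S2, accepted
w4: Trace: S1 -r-> S1 -p-> S0 -r-> S2 -r-> S1 -r-> S1 -p-> S0  → end S0, rejected
w5: Trace: S1 -p-> S0 -r-> S2 -p-> S0 -p-> S3 -p-> S3  → end S3, rejected

w1, w3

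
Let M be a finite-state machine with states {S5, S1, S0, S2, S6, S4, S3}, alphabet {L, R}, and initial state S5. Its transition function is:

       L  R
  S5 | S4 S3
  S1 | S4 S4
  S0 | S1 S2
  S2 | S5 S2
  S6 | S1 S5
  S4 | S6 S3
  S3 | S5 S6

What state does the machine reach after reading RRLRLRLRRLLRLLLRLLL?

Trace: S5 -R-> S3 -R-> S6 -L-> S1 -R-> S4 -L-> S6 -R-> S5 -L-> S4 -R-> S3 -R-> S6 -L-> S1 -L-> S4 -R-> S3 -L-> S5 -L-> S4 -L-> S6 -R-> S5 -L-> S4 -L-> S6 -L-> S1

S1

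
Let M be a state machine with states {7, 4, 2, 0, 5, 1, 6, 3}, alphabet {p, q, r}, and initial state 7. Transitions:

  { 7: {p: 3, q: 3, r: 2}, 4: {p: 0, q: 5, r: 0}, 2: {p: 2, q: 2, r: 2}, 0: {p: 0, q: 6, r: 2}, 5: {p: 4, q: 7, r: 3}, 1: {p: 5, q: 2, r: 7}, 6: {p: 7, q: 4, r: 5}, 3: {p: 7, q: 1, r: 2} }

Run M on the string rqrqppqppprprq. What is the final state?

2

Trace: 7 -r-> 2 -q-> 2 -r-> 2 -q-> 2 -p-> 2 -p-> 2 -q-> 2 -p-> 2 -p-> 2 -p-> 2 -r-> 2 -p-> 2 -r-> 2 -q-> 2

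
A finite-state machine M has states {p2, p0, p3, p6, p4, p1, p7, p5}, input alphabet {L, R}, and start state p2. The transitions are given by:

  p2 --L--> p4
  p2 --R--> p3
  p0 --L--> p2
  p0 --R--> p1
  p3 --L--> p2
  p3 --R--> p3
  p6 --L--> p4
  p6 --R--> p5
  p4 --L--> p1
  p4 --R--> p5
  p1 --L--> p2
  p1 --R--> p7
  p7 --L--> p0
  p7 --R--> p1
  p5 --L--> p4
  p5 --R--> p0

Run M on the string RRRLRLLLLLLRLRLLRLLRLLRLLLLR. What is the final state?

p3

Trace: p2 -R-> p3 -R-> p3 -R-> p3 -L-> p2 -R-> p3 -L-> p2 -L-> p4 -L-> p1 -L-> p2 -L-> p4 -L-> p1 -R-> p7 -L-> p0 -R-> p1 -L-> p2 -L-> p4 -R-> p5 -L-> p4 -L-> p1 -R-> p7 -L-> p0 -L-> p2 -R-> p3 -L-> p2 -L-> p4 -L-> p1 -L-> p2 -R-> p3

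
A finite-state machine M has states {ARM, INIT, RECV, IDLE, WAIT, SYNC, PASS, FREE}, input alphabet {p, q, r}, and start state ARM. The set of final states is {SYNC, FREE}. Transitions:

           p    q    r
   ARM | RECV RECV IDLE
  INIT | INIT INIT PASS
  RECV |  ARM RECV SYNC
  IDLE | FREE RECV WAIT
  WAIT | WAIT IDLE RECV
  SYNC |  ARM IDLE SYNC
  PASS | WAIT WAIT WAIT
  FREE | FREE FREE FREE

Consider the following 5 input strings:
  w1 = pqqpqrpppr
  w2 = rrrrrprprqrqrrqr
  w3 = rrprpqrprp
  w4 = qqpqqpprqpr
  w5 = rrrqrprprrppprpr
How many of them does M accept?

4

w1: ARM → RECV → RECV → RECV → ARM → RECV → SYNC → ARM → RECV → ARM → IDLE  → end IDLE, rejected
w2: ARM → IDLE → WAIT → RECV → SYNC → SYNC → ARM → IDLE → FREE → FREE → FREE → FREE → FREE → FREE → FREE → FREE → FREE  → end FREE, accepted
w3: ARM → IDLE → WAIT → WAIT → RECV → ARM → RECV → SYNC → ARM → IDLE → FREE  → end FREE, accepted
w4: ARM → RECV → RECV → ARM → RECV → RECV → ARM → RECV → SYNC → IDLE → FREE → FREE  → end FREE, accepted
w5: ARM → IDLE → WAIT → RECV → RECV → SYNC → ARM → IDLE → FREE → FREE → FREE → FREE → FREE → FREE → FREE → FREE → FREE  → end FREE, accepted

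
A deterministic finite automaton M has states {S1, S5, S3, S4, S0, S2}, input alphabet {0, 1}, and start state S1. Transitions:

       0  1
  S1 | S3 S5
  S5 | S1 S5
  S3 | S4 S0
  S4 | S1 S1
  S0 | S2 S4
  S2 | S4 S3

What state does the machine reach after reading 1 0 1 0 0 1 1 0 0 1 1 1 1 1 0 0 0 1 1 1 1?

S5

S1 → S5 → S1 → S5 → S1 → S3 → S0 → S4 → S1 → S3 → S0 → S4 → S1 → S5 → S5 → S1 → S3 → S4 → S1 → S5 → S5 → S5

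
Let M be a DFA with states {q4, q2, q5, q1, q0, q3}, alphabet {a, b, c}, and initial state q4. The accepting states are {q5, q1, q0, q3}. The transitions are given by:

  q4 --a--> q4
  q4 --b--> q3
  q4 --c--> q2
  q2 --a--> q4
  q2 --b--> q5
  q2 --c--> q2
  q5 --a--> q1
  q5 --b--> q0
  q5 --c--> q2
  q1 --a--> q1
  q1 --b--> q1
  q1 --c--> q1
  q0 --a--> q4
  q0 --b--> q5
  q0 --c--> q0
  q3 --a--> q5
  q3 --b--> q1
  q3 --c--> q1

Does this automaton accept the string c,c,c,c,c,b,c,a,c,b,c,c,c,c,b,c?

No

start at q4
read 'c': q4 → q2
read 'c': q2 → q2
read 'c': q2 → q2
read 'c': q2 → q2
read 'c': q2 → q2
read 'b': q2 → q5
read 'c': q5 → q2
read 'a': q2 → q4
read 'c': q4 → q2
read 'b': q2 → q5
read 'c': q5 → q2
read 'c': q2 → q2
read 'c': q2 → q2
read 'c': q2 → q2
read 'b': q2 → q5
read 'c': q5 → q2
End state q2 is not accepting.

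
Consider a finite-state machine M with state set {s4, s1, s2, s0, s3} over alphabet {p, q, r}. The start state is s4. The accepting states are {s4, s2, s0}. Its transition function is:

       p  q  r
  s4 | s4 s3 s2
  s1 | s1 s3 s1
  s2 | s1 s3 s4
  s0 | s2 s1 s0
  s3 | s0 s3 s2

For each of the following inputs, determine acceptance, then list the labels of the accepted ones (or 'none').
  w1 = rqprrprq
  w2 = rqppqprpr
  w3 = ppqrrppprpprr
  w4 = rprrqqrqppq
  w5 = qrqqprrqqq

w1:
  start at s4
  read 'r': s4 → s2
  read 'q': s2 → s3
  read 'p': s3 → s0
  read 'r': s0 → s0
  read 'r': s0 → s0
  read 'p': s0 → s2
  read 'r': s2 → s4
  read 'q': s4 → s3
  end s3, rejected
w2:
  start at s4
  read 'r': s4 → s2
  read 'q': s2 → s3
  read 'p': s3 → s0
  read 'p': s0 → s2
  read 'q': s2 → s3
  read 'p': s3 → s0
  read 'r': s0 → s0
  read 'p': s0 → s2
  read 'r': s2 → s4
  end s4, accepted
w3:
  start at s4
  read 'p': s4 → s4
  read 'p': s4 → s4
  read 'q': s4 → s3
  read 'r': s3 → s2
  read 'r': s2 → s4
  read 'p': s4 → s4
  read 'p': s4 → s4
  read 'p': s4 → s4
  read 'r': s4 → s2
  read 'p': s2 → s1
  read 'p': s1 → s1
  read 'r': s1 → s1
  read 'r': s1 → s1
  end s1, rejected
w4:
  start at s4
  read 'r': s4 → s2
  read 'p': s2 → s1
  read 'r': s1 → s1
  read 'r': s1 → s1
  read 'q': s1 → s3
  read 'q': s3 → s3
  read 'r': s3 → s2
  read 'q': s2 → s3
  read 'p': s3 → s0
  read 'p': s0 → s2
  read 'q': s2 → s3
  end s3, rejected
w5:
  start at s4
  read 'q': s4 → s3
  read 'r': s3 → s2
  read 'q': s2 → s3
  read 'q': s3 → s3
  read 'p': s3 → s0
  read 'r': s0 → s0
  read 'r': s0 → s0
  read 'q': s0 → s1
  read 'q': s1 → s3
  read 'q': s3 → s3
  end s3, rejected

w2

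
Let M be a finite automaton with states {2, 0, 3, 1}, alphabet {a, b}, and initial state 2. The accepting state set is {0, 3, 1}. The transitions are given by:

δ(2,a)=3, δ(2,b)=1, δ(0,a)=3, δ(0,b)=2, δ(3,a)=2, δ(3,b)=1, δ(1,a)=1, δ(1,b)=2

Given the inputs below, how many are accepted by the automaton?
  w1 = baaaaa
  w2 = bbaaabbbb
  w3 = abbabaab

w1:
  start at 2
  read 'b': 2 → 1
  read 'a': 1 → 1
  read 'a': 1 → 1
  read 'a': 1 → 1
  read 'a': 1 → 1
  read 'a': 1 → 1
  end 1, accepted
w2:
  start at 2
  read 'b': 2 → 1
  read 'b': 1 → 2
  read 'a': 2 → 3
  read 'a': 3 → 2
  read 'a': 2 → 3
  read 'b': 3 → 1
  read 'b': 1 → 2
  read 'b': 2 → 1
  read 'b': 1 → 2
  end 2, rejected
w3:
  start at 2
  read 'a': 2 → 3
  read 'b': 3 → 1
  read 'b': 1 → 2
  read 'a': 2 → 3
  read 'b': 3 → 1
  read 'a': 1 → 1
  read 'a': 1 → 1
  read 'b': 1 → 2
  end 2, rejected

1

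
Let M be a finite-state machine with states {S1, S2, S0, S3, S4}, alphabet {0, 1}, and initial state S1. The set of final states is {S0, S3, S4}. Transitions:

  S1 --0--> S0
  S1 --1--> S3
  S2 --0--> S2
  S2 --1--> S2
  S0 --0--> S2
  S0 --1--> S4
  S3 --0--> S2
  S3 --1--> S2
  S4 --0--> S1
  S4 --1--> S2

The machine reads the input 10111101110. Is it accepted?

S1 → S3 → S2 → S2 → S2 → S2 → S2 → S2 → S2 → S2 → S2 → S2
End state S2 is not accepting.

No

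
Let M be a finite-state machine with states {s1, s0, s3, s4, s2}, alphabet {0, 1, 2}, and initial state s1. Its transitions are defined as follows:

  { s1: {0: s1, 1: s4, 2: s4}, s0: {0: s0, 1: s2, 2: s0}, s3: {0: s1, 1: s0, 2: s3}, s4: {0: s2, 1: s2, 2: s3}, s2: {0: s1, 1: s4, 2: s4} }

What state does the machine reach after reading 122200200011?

s2

Trace: s1 -1-> s4 -2-> s3 -2-> s3 -2-> s3 -0-> s1 -0-> s1 -2-> s4 -0-> s2 -0-> s1 -0-> s1 -1-> s4 -1-> s2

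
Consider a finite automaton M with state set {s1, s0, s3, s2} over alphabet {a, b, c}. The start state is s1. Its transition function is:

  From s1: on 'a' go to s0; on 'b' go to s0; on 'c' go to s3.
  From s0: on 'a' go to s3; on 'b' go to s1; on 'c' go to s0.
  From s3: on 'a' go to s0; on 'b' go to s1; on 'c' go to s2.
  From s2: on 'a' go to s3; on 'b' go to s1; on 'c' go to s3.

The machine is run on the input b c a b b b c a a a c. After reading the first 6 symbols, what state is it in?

s1 → s0 → s0 → s3 → s1 → s0 → s1
After 6 symbols: s1.

s1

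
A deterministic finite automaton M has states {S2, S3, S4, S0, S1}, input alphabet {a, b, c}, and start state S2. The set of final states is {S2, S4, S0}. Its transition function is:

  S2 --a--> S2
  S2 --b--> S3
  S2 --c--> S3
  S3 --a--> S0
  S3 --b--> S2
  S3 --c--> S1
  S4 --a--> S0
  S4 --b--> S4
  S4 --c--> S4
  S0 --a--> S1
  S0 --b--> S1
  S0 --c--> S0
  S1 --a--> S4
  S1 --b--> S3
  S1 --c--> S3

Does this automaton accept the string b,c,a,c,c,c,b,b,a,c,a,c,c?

S2 → S3 → S1 → S4 → S4 → S4 → S4 → S4 → S4 → S0 → S0 → S1 → S3 → S1
End state S1 is not accepting.

No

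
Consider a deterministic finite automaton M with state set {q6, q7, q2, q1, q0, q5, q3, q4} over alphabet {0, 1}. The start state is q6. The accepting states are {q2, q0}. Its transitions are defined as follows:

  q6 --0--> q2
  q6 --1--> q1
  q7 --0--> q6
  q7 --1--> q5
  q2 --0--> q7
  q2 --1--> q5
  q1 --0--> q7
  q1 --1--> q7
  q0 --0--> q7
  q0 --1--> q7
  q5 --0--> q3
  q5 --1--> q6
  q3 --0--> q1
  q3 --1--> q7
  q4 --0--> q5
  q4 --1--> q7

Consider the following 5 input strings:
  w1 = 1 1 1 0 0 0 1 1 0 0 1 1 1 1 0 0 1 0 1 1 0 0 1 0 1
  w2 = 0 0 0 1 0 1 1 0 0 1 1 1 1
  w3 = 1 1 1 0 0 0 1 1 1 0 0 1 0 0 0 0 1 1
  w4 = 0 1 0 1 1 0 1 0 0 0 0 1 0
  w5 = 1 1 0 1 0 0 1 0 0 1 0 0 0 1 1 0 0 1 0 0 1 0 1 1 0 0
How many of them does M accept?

w1: Trace: q6 -1-> q1 -1-> q7 -1-> q5 -0-> q3 -0-> q1 -0-> q7 -1-> q5 -1-> q6 -0-> q2 -0-> q7 -1-> q5 -1-> q6 -1-> q1 -1-> q7 -0-> q6 -0-> q2 -1-> q5 -0-> q3 -1-> q7 -1-> q5 -0-> q3 -0-> q1 -1-> q7 -0-> q6 -1-> q1  → end q1, rejected
w2: Trace: q6 -0-> q2 -0-> q7 -0-> q6 -1-> q1 -0-> q7 -1-> q5 -1-> q6 -0-> q2 -0-> q7 -1-> q5 -1-> q6 -1-> q1 -1-> q7  → end q7, rejected
w3: Trace: q6 -1-> q1 -1-> q7 -1-> q5 -0-> q3 -0-> q1 -0-> q7 -1-> q5 -1-> q6 -1-> q1 -0-> q7 -0-> q6 -1-> q1 -0-> q7 -0-> q6 -0-> q2 -0-> q7 -1-> q5 -1-> q6  → end q6, rejected
w4: Trace: q6 -0-> q2 -1-> q5 -0-> q3 -1-> q7 -1-> q5 -0-> q3 -1-> q7 -0-> q6 -0-> q2 -0-> q7 -0-> q6 -1-> q1 -0-> q7  → end q7, rejected
w5: Trace: q6 -1-> q1 -1-> q7 -0-> q6 -1-> q1 -0-> q7 -0-> q6 -1-> q1 -0-> q7 -0-> q6 -1-> q1 -0-> q7 -0-> q6 -0-> q2 -1-> q5 -1-> q6 -0-> q2 -0-> q7 -1-> q5 -0-> q3 -0-> q1 -1-> q7 -0-> q6 -1-> q1 -1-> q7 -0-> q6 -0-> q2  → end q2, accepted

1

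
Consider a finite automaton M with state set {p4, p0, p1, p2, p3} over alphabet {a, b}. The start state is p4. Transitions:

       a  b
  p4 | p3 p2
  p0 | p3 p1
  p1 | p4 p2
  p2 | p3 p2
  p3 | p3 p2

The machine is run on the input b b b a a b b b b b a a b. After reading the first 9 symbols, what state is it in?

p2

Trace: p4 -b-> p2 -b-> p2 -b-> p2 -a-> p3 -a-> p3 -b-> p2 -b-> p2 -b-> p2 -b-> p2
After 9 symbols: p2.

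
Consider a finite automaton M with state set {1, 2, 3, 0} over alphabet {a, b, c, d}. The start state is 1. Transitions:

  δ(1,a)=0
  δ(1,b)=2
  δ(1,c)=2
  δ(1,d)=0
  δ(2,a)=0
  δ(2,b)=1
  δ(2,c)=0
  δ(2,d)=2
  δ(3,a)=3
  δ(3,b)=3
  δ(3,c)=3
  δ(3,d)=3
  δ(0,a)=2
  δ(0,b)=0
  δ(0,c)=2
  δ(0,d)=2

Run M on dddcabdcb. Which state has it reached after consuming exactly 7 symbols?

0

1 → 0 → 2 → 2 → 0 → 2 → 1 → 0
After 7 symbols: 0.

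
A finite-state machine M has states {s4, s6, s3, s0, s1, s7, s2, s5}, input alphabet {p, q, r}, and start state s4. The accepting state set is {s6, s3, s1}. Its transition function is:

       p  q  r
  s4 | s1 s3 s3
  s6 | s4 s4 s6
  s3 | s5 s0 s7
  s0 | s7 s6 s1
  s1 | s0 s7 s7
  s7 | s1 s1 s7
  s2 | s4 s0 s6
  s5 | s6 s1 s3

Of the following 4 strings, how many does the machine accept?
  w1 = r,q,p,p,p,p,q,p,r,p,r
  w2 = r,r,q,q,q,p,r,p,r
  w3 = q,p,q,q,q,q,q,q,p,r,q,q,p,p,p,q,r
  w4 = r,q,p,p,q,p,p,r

3

w1: s4 → s3 → s0 → s7 → s1 → s0 → s7 → s1 → s0 → s1 → s0 → s1  → end s1, accepted
w2: s4 → s3 → s7 → s1 → s7 → s1 → s0 → s1 → s0 → s1  → end s1, accepted
w3: s4 → s3 → s5 → s1 → s7 → s1 → s7 → s1 → s7 → s1 → s7 → s1 → s7 → s1 → s0 → s7 → s1 → s7  → end s7, rejected
w4: s4 → s3 → s0 → s7 → s1 → s7 → s1 → s0 → s1  → end s1, accepted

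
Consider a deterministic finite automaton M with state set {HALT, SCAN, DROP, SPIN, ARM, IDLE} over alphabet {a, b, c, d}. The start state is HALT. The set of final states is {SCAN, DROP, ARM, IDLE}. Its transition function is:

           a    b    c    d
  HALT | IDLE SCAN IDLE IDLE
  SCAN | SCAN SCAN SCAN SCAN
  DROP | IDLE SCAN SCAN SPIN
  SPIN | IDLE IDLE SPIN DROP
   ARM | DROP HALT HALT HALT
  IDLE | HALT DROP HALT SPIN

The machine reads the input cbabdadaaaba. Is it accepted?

Trace: HALT -c-> IDLE -b-> DROP -a-> IDLE -b-> DROP -d-> SPIN -a-> IDLE -d-> SPIN -a-> IDLE -a-> HALT -a-> IDLE -b-> DROP -a-> IDLE
End state IDLE is accepting.

Yes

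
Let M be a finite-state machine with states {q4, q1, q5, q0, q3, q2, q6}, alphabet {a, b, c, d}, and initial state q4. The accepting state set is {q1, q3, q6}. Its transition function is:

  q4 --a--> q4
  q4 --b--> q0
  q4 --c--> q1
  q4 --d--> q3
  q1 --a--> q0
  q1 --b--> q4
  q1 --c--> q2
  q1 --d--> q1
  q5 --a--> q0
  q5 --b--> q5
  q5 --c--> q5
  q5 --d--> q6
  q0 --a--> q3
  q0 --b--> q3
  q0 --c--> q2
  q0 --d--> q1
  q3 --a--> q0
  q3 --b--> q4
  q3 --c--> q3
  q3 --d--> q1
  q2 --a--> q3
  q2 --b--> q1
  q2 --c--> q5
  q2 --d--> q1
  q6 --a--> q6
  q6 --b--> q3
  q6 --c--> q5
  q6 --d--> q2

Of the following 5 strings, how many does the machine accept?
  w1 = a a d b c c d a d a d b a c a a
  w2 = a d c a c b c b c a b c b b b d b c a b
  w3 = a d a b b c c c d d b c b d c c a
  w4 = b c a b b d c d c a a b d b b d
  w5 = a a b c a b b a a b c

w1: Trace: q4 -a-> q4 -a-> q4 -d-> q3 -b-> q4 -c-> q1 -c-> q2 -d-> q1 -a-> q0 -d-> q1 -a-> q0 -d-> q1 -b-> q4 -a-> q4 -c-> q1 -a-> q0 -a-> q3  → end q3, accepted
w2: Trace: q4 -a-> q4 -d-> q3 -c-> q3 -a-> q0 -c-> q2 -b-> q1 -c-> q2 -b-> q1 -c-> q2 -a-> q3 -b-> q4 -c-> q1 -b-> q4 -b-> q0 -b-> q3 -d-> q1 -b-> q4 -c-> q1 -a-> q0 -b-> q3  → end q3, accepted
w3: Trace: q4 -a-> q4 -d-> q3 -a-> q0 -b-> q3 -b-> q4 -c-> q1 -c-> q2 -c-> q5 -d-> q6 -d-> q2 -b-> q1 -c-> q2 -b-> q1 -d-> q1 -c-> q2 -c-> q5 -a-> q0  → end q0, rejected
w4: Trace: q4 -b-> q0 -c-> q2 -a-> q3 -b-> q4 -b-> q0 -d-> q1 -c-> q2 -d-> q1 -c-> q2 -a-> q3 -a-> q0 -b-> q3 -d-> q1 -b-> q4 -b-> q0 -d-> q1  → end q1, accepted
w5: Trace: q4 -a-> q4 -a-> q4 -b-> q0 -c-> q2 -a-> q3 -b-> q4 -b-> q0 -a-> q3 -a-> q0 -b-> q3 -c-> q3  → end q3, accepted

4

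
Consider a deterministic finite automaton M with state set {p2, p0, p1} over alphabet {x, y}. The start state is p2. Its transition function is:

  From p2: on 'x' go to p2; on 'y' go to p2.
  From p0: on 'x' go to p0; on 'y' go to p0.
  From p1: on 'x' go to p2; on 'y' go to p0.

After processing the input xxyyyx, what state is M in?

p2

p2 → p2 → p2 → p2 → p2 → p2 → p2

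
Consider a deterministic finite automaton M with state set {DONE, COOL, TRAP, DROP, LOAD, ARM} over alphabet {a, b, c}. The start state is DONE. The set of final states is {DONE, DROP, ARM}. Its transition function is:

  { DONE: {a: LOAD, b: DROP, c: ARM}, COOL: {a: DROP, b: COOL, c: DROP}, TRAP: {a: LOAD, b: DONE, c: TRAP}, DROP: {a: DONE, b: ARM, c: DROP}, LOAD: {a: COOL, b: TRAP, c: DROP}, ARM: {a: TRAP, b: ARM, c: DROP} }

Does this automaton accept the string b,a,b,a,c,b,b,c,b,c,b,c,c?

Trace: DONE -b-> DROP -a-> DONE -b-> DROP -a-> DONE -c-> ARM -b-> ARM -b-> ARM -c-> DROP -b-> ARM -c-> DROP -b-> ARM -c-> DROP -c-> DROP
End state DROP is accepting.

Yes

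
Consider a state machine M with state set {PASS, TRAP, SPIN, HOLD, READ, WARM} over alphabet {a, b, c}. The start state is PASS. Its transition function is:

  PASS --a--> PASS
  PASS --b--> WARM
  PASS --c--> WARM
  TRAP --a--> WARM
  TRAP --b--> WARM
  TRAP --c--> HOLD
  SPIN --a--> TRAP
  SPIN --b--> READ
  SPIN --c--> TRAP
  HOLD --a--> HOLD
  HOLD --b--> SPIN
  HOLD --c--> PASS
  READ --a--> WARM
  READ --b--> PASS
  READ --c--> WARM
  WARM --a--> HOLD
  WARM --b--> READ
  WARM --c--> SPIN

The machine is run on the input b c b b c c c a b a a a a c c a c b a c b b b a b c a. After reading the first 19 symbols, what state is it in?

PASS → WARM → SPIN → READ → PASS → WARM → SPIN → TRAP → WARM → READ → WARM → HOLD → HOLD → HOLD → PASS → WARM → HOLD → PASS → WARM → HOLD
After 19 symbols: HOLD.

HOLD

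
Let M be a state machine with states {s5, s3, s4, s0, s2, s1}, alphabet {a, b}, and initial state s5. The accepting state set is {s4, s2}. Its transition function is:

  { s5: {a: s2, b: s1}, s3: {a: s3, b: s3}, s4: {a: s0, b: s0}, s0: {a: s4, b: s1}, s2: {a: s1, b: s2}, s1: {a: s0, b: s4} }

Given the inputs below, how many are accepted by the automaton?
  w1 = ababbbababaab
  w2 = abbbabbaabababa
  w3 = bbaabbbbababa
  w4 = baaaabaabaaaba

1

w1: s5 → s2 → s2 → s1 → s4 → s0 → s1 → s0 → s1 → s0 → s1 → s0 → s4 → s0  → end s0, rejected
w2: s5 → s2 → s2 → s2 → s2 → s1 → s4 → s0 → s4 → s0 → s1 → s0 → s1 → s0 → s1 → s0  → end s0, rejected
w3: s5 → s1 → s4 → s0 → s4 → s0 → s1 → s4 → s0 → s4 → s0 → s4 → s0 → s4  → end s4, accepted
w4: s5 → s1 → s0 → s4 → s0 → s4 → s0 → s4 → s0 → s1 → s0 → s4 → s0 → s1 → s0  → end s0, rejected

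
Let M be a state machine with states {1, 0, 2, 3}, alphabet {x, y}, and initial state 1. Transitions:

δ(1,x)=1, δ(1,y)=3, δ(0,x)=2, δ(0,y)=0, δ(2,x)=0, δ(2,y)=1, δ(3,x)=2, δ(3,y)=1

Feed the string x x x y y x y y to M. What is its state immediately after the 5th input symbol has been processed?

1

start at 1
read 'x': 1 → 1
read 'x': 1 → 1
read 'x': 1 → 1
read 'y': 1 → 3
read 'y': 3 → 1
After 5 symbols: 1.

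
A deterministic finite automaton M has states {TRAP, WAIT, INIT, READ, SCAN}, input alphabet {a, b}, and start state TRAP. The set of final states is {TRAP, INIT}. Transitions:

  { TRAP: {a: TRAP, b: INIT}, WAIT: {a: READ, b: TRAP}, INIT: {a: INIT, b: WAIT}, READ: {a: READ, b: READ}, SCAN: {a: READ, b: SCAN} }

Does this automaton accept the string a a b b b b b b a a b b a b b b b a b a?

TRAP → TRAP → TRAP → INIT → WAIT → TRAP → INIT → WAIT → TRAP → TRAP → TRAP → INIT → WAIT → READ → READ → READ → READ → READ → READ → READ → READ
End state READ is not accepting.

No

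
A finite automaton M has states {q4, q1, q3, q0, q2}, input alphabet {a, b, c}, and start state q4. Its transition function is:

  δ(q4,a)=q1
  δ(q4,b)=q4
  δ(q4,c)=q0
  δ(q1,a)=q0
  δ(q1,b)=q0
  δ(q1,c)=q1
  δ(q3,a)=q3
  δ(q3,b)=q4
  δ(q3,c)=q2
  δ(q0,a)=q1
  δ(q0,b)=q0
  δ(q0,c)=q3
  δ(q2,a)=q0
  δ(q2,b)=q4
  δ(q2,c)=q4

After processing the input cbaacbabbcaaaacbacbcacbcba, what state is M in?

q1

Trace: q4 -c-> q0 -b-> q0 -a-> q1 -a-> q0 -c-> q3 -b-> q4 -a-> q1 -b-> q0 -b-> q0 -c-> q3 -a-> q3 -a-> q3 -a-> q3 -a-> q3 -c-> q2 -b-> q4 -a-> q1 -c-> q1 -b-> q0 -c-> q3 -a-> q3 -c-> q2 -b-> q4 -c-> q0 -b-> q0 -a-> q1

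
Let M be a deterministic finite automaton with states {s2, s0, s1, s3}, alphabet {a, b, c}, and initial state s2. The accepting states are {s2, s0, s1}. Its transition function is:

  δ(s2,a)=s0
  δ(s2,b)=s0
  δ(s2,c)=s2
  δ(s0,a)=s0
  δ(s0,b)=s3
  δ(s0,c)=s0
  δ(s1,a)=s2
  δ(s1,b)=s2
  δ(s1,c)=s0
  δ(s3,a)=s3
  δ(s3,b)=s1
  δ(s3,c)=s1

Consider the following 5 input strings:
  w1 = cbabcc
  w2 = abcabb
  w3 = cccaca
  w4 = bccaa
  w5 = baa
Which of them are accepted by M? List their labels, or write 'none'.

w1, w3, w4, w5

w1:
  start at s2
  read 'c': s2 → s2
  read 'b': s2 → s0
  read 'a': s0 → s0
  read 'b': s0 → s3
  read 'c': s3 → s1
  read 'c': s1 → s0
  end s0, accepted
w2:
  start at s2
  read 'a': s2 → s0
  read 'b': s0 → s3
  read 'c': s3 → s1
  read 'a': s1 → s2
  read 'b': s2 → s0
  read 'b': s0 → s3
  end s3, rejected
w3:
  start at s2
  read 'c': s2 → s2
  read 'c': s2 → s2
  read 'c': s2 → s2
  read 'a': s2 → s0
  read 'c': s0 → s0
  read 'a': s0 → s0
  end s0, accepted
w4:
  start at s2
  read 'b': s2 → s0
  read 'c': s0 → s0
  read 'c': s0 → s0
  read 'a': s0 → s0
  read 'a': s0 → s0
  end s0, accepted
w5:
  start at s2
  read 'b': s2 → s0
  read 'a': s0 → s0
  read 'a': s0 → s0
  end s0, accepted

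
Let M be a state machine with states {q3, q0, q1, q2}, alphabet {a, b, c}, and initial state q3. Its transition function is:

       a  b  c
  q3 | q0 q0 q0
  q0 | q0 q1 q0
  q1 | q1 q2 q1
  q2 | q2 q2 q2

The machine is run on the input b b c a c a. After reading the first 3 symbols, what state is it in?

q3 → q0 → q1 → q1
After 3 symbols: q1.

q1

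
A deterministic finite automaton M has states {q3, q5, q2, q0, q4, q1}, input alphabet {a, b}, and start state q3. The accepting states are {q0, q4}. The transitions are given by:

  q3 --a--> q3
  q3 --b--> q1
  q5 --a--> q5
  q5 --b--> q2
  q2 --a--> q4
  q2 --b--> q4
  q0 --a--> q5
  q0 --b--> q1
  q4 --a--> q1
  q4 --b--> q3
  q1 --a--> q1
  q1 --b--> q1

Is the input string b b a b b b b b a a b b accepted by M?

q3 → q1 → q1 → q1 → q1 → q1 → q1 → q1 → q1 → q1 → q1 → q1 → q1
End state q1 is not accepting.

No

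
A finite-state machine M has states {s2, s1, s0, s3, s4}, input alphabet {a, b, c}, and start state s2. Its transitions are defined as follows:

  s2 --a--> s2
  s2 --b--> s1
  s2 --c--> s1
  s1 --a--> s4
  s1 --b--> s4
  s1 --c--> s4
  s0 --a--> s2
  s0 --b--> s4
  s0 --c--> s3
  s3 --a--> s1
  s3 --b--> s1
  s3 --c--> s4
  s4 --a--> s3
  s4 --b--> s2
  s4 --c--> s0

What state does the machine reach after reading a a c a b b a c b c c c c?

s0

s2 → s2 → s2 → s1 → s4 → s2 → s1 → s4 → s0 → s4 → s0 → s3 → s4 → s0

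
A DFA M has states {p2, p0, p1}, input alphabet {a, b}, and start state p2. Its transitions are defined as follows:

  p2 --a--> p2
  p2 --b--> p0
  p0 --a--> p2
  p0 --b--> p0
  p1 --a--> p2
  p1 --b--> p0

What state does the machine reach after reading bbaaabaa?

p2

Trace: p2 -b-> p0 -b-> p0 -a-> p2 -a-> p2 -a-> p2 -b-> p0 -a-> p2 -a-> p2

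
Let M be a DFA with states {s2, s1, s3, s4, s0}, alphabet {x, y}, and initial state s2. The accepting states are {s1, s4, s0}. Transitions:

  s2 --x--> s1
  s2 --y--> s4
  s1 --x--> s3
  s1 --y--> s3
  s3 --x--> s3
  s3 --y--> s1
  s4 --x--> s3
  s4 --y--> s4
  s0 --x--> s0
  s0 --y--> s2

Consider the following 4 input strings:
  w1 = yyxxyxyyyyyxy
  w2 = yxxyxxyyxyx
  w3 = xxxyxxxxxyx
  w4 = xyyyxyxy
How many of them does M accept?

2

w1:
  start at s2
  read 'y': s2 → s4
  read 'y': s4 → s4
  read 'x': s4 → s3
  read 'x': s3 → s3
  read 'y': s3 → s1
  read 'x': s1 → s3
  read 'y': s3 → s1
  read 'y': s1 → s3
  read 'y': s3 → s1
  read 'y': s1 → s3
  read 'y': s3 → s1
  read 'x': s1 → s3
  read 'y': s3 → s1
  end s1, accepted
w2:
  start at s2
  read 'y': s2 → s4
  read 'x': s4 → s3
  read 'x': s3 → s3
  read 'y': s3 → s1
  read 'x': s1 → s3
  read 'x': s3 → s3
  read 'y': s3 → s1
  read 'y': s1 → s3
  read 'x': s3 → s3
  read 'y': s3 → s1
  read 'x': s1 → s3
  end s3, rejected
w3:
  start at s2
  read 'x': s2 → s1
  read 'x': s1 → s3
  read 'x': s3 → s3
  read 'y': s3 → s1
  read 'x': s1 → s3
  read 'x': s3 → s3
  read 'x': s3 → s3
  read 'x': s3 → s3
  read 'x': s3 → s3
  read 'y': s3 → s1
  read 'x': s1 → s3
  end s3, rejected
w4:
  start at s2
  read 'x': s2 → s1
  read 'y': s1 → s3
  read 'y': s3 → s1
  read 'y': s1 → s3
  read 'x': s3 → s3
  read 'y': s3 → s1
  read 'x': s1 → s3
  read 'y': s3 → s1
  end s1, accepted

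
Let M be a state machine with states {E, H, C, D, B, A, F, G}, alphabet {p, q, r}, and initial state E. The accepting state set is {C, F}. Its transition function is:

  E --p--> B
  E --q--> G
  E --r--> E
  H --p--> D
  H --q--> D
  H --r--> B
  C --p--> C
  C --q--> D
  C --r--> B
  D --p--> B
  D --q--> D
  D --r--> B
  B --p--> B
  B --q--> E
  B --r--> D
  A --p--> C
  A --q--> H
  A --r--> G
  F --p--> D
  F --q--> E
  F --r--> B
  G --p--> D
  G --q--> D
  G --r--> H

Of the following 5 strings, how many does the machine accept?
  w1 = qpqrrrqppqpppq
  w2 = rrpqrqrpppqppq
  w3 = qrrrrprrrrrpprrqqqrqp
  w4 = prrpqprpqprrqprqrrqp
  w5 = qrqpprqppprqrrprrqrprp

w1: E → G → D → D → B → D → B → E → B → B → E → B → B → B → E  → end E, rejected
w2: E → E → E → B → E → E → G → H → D → B → B → E → B → B → E  → end E, rejected
w3: E → G → H → B → D → B → B → D → B → D → B → D → B → B → D → B → E → G → D → B → E → B  → end B, rejected
w4: E → B → D → B → B → E → B → D → B → E → B → D → B → E → B → D → D → B → D → D → B  → end B, rejected
w5: E → G → H → D → B → B → D → D → B → B → B → D → D → B → D → B → D → B → E → E → B → D → B  → end B, rejected

0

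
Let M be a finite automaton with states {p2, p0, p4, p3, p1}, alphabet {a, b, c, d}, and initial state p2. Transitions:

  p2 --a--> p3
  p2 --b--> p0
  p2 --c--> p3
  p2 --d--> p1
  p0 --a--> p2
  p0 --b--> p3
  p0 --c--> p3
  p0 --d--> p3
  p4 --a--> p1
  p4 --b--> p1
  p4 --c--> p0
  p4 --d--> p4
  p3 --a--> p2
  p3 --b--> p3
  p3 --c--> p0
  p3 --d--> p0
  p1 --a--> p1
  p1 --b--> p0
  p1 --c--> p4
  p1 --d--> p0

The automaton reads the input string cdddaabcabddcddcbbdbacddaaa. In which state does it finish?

start at p2
read 'c': p2 → p3
read 'd': p3 → p0
read 'd': p0 → p3
read 'd': p3 → p0
read 'a': p0 → p2
read 'a': p2 → p3
read 'b': p3 → p3
read 'c': p3 → p0
read 'a': p0 → p2
read 'b': p2 → p0
read 'd': p0 → p3
read 'd': p3 → p0
read 'c': p0 → p3
read 'd': p3 → p0
read 'd': p0 → p3
read 'c': p3 → p0
read 'b': p0 → p3
read 'b': p3 → p3
read 'd': p3 → p0
read 'b': p0 → p3
read 'a': p3 → p2
read 'c': p2 → p3
read 'd': p3 → p0
read 'd': p0 → p3
read 'a': p3 → p2
read 'a': p2 → p3
read 'a': p3 → p2

p2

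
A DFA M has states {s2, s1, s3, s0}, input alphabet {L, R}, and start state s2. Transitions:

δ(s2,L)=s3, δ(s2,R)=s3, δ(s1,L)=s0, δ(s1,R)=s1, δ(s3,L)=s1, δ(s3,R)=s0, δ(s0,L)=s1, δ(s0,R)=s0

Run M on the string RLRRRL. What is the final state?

s0

Trace: s2 -R-> s3 -L-> s1 -R-> s1 -R-> s1 -R-> s1 -L-> s0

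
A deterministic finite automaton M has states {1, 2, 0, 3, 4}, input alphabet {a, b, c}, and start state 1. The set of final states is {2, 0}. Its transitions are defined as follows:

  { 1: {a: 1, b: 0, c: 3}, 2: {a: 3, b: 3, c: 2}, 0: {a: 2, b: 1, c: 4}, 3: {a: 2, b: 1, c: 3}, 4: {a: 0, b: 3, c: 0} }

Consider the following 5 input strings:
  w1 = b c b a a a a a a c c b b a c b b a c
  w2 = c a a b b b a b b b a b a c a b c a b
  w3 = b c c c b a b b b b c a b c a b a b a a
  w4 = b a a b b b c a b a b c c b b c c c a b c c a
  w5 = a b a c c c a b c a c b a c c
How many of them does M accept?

w1: Trace: 1 -b-> 0 -c-> 4 -b-> 3 -a-> 2 -a-> 3 -a-> 2 -a-> 3 -a-> 2 -a-> 3 -c-> 3 -c-> 3 -b-> 1 -b-> 0 -a-> 2 -c-> 2 -b-> 3 -b-> 1 -a-> 1 -c-> 3  → end 3, rejected
w2: Trace: 1 -c-> 3 -a-> 2 -a-> 3 -b-> 1 -b-> 0 -b-> 1 -a-> 1 -b-> 0 -b-> 1 -b-> 0 -a-> 2 -b-> 3 -a-> 2 -c-> 2 -a-> 3 -b-> 1 -c-> 3 -a-> 2 -b-> 3  → end 3, rejected
w3: Trace: 1 -b-> 0 -c-> 4 -c-> 0 -c-> 4 -b-> 3 -a-> 2 -b-> 3 -b-> 1 -b-> 0 -b-> 1 -c-> 3 -a-> 2 -b-> 3 -c-> 3 -a-> 2 -b-> 3 -a-> 2 -b-> 3 -a-> 2 -a-> 3  → end 3, rejected
w4: Trace: 1 -b-> 0 -a-> 2 -a-> 3 -b-> 1 -b-> 0 -b-> 1 -c-> 3 -a-> 2 -b-> 3 -a-> 2 -b-> 3 -c-> 3 -c-> 3 -b-> 1 -b-> 0 -c-> 4 -c-> 0 -c-> 4 -a-> 0 -b-> 1 -c-> 3 -c-> 3 -a-> 2  → end 2, accepted
w5: Trace: 1 -a-> 1 -b-> 0 -a-> 2 -c-> 2 -c-> 2 -c-> 2 -a-> 3 -b-> 1 -c-> 3 -a-> 2 -c-> 2 -b-> 3 -a-> 2 -c-> 2 -c-> 2  → end 2, accepted

2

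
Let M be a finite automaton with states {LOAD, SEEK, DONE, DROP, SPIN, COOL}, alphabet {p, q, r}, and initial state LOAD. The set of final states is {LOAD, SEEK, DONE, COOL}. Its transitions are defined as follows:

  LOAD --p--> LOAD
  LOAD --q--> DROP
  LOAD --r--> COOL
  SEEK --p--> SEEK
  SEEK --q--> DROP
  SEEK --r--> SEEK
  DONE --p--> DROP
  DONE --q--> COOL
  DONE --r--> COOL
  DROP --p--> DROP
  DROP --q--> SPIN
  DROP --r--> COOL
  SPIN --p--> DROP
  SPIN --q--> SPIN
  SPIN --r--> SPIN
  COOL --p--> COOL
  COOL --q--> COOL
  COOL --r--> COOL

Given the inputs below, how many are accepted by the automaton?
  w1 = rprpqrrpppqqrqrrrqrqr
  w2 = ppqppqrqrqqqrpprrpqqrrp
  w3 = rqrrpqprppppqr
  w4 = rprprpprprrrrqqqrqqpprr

4

w1: Trace: LOAD -r-> COOL -p-> COOL -r-> COOL -p-> COOL -q-> COOL -r-> COOL -r-> COOL -p-> COOL -p-> COOL -p-> COOL -q-> COOL -q-> COOL -r-> COOL -q-> COOL -r-> COOL -r-> COOL -r-> COOL -q-> COOL -r-> COOL -q-> COOL -r-> COOL  → end COOL, accepted
w2: Trace: LOAD -p-> LOAD -p-> LOAD -q-> DROP -p-> DROP -p-> DROP -q-> SPIN -r-> SPIN -q-> SPIN -r-> SPIN -q-> SPIN -q-> SPIN -q-> SPIN -r-> SPIN -p-> DROP -p-> DROP -r-> COOL -r-> COOL -p-> COOL -q-> COOL -q-> COOL -r-> COOL -r-> COOL -p-> COOL  → end COOL, accepted
w3: Trace: LOAD -r-> COOL -q-> COOL -r-> COOL -r-> COOL -p-> COOL -q-> COOL -p-> COOL -r-> COOL -p-> COOL -p-> COOL -p-> COOL -p-> COOL -q-> COOL -r-> COOL  → end COOL, accepted
w4: Trace: LOAD -r-> COOL -p-> COOL -r-> COOL -p-> COOL -r-> COOL -p-> COOL -p-> COOL -r-> COOL -p-> COOL -r-> COOL -r-> COOL -r-> COOL -r-> COOL -q-> COOL -q-> COOL -q-> COOL -r-> COOL -q-> COOL -q-> COOL -p-> COOL -p-> COOL -r-> COOL -r-> COOL  → end COOL, accepted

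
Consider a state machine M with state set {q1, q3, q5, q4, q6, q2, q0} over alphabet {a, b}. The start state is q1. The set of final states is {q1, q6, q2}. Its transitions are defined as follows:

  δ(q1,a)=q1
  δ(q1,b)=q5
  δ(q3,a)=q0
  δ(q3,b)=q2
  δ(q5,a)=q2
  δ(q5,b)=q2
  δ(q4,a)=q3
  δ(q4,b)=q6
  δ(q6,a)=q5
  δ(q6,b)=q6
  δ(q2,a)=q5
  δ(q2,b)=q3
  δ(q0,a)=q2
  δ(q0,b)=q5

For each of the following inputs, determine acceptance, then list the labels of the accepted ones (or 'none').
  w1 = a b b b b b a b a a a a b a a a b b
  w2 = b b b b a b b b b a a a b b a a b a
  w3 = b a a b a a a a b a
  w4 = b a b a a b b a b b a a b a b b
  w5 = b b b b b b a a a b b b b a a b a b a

w1: q1 → q1 → q5 → q2 → q3 → q2 → q3 → q0 → q5 → q2 → q5 → q2 → q5 → q2 → q5 → q2 → q5 → q2 → q3  → end q3, rejected
w2: q1 → q5 → q2 → q3 → q2 → q5 → q2 → q3 → q2 → q3 → q0 → q2 → q5 → q2 → q3 → q0 → q2 → q3 → q0  → end q0, rejected
w3: q1 → q5 → q2 → q5 → q2 → q5 → q2 → q5 → q2 → q3 → q0  → end q0, rejected
w4: q1 → q5 → q2 → q3 → q0 → q2 → q3 → q2 → q5 → q2 → q3 → q0 → q2 → q3 → q0 → q5 → q2  → end q2, accepted
w5: q1 → q5 → q2 → q3 → q2 → q3 → q2 → q5 → q2 → q5 → q2 → q3 → q2 → q3 → q0 → q2 → q3 → q0 → q5 → q2  → end q2, accepted

w4, w5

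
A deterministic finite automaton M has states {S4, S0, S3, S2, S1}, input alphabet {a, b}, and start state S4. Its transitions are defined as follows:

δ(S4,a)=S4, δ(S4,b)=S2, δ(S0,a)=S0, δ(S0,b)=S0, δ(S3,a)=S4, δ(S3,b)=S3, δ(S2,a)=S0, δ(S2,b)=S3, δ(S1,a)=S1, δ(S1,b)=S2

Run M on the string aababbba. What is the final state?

S4 → S4 → S4 → S2 → S0 → S0 → S0 → S0 → S0

S0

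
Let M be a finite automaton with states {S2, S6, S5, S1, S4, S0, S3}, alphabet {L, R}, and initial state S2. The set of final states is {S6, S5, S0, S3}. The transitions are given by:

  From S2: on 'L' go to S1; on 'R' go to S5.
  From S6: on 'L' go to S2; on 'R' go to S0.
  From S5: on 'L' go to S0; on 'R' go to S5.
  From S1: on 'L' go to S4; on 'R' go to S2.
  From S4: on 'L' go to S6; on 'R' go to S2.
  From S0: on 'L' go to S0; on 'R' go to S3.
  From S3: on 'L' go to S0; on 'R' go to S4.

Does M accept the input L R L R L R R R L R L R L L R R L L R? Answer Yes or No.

Yes

S2 → S1 → S2 → S1 → S2 → S1 → S2 → S5 → S5 → S0 → S3 → S0 → S3 → S0 → S0 → S3 → S4 → S6 → S2 → S5
End state S5 is accepting.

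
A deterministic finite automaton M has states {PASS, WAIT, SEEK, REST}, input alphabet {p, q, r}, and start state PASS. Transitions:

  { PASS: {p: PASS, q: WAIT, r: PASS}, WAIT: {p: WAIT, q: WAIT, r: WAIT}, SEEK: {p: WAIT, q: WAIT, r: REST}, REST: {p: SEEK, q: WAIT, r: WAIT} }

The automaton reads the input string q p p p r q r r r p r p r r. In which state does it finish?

WAIT

start at PASS
read 'q': PASS → WAIT
read 'p': WAIT → WAIT
read 'p': WAIT → WAIT
read 'p': WAIT → WAIT
read 'r': WAIT → WAIT
read 'q': WAIT → WAIT
read 'r': WAIT → WAIT
read 'r': WAIT → WAIT
read 'r': WAIT → WAIT
read 'p': WAIT → WAIT
read 'r': WAIT → WAIT
read 'p': WAIT → WAIT
read 'r': WAIT → WAIT
read 'r': WAIT → WAIT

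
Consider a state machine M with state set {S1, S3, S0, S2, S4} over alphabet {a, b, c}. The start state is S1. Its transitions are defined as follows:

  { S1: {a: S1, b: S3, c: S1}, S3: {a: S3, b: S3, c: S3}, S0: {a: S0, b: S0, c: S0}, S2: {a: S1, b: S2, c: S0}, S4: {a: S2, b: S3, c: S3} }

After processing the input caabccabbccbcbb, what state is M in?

S1 → S1 → S1 → S1 → S3 → S3 → S3 → S3 → S3 → S3 → S3 → S3 → S3 → S3 → S3 → S3

S3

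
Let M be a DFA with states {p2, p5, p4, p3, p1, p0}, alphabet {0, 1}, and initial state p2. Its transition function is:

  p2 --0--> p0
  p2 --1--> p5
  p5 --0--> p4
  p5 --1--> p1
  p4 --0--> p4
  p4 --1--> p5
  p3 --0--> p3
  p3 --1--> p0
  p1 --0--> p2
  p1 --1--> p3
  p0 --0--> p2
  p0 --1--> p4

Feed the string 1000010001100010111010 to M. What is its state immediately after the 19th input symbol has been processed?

p2 → p5 → p4 → p4 → p4 → p4 → p5 → p4 → p4 → p4 → p5 → p1 → p2 → p0 → p2 → p5 → p4 → p5 → p1 → p3
After 19 symbols: p3.

p3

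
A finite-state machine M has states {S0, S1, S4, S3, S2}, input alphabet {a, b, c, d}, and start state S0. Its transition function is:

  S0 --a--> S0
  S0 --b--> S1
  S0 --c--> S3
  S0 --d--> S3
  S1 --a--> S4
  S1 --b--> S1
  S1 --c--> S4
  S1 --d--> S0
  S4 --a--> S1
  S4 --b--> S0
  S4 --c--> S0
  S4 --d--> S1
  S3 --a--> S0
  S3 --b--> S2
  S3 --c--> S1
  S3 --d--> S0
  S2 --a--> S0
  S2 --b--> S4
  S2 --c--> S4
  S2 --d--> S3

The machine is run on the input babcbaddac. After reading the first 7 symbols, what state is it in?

S0 → S1 → S4 → S0 → S3 → S2 → S0 → S3
After 7 symbols: S3.

S3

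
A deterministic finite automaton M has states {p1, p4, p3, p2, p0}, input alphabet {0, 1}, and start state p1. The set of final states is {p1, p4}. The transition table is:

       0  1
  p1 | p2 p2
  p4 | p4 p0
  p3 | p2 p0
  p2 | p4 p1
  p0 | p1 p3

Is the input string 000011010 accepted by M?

No

p1 → p2 → p4 → p4 → p4 → p0 → p3 → p2 → p1 → p2
End state p2 is not accepting.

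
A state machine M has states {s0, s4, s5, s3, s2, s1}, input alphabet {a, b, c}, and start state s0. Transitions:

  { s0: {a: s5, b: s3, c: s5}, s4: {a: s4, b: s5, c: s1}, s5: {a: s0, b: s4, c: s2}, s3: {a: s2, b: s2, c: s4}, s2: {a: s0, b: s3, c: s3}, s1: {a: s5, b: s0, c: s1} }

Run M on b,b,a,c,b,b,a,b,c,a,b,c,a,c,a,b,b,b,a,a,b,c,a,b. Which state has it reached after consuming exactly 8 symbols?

s3

Trace: s0 -b-> s3 -b-> s2 -a-> s0 -c-> s5 -b-> s4 -b-> s5 -a-> s0 -b-> s3
After 8 symbols: s3.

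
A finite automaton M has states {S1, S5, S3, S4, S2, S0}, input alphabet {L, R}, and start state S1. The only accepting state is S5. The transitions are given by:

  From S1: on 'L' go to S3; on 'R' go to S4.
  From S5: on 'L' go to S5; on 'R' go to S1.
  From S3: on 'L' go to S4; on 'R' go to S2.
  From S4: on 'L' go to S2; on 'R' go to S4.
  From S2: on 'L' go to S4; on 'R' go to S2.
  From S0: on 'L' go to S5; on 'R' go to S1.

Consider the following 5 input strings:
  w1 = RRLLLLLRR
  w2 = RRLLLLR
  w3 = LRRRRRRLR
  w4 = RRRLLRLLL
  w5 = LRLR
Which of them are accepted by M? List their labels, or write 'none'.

w1: Trace: S1 -R-> S4 -R-> S4 -L-> S2 -L-> S4 -L-> S2 -L-> S4 -L-> S2 -R-> S2 -R-> S2  → end S2, rejected
w2: Trace: S1 -R-> S4 -R-> S4 -L-> S2 -L-> S4 -L-> S2 -L-> S4 -R-> S4  → end S4, rejected
w3: Trace: S1 -L-> S3 -R-> S2 -R-> S2 -R-> S2 -R-> S2 -R-> S2 -R-> S2 -L-> S4 -R-> S4  → end S4, rejected
w4: Trace: S1 -R-> S4 -R-> S4 -R-> S4 -L-> S2 -L-> S4 -R-> S4 -L-> S2 -L-> S4 -L-> S2  → end S2, rejected
w5: Trace: S1 -L-> S3 -R-> S2 -L-> S4 -R-> S4  → end S4, rejected

none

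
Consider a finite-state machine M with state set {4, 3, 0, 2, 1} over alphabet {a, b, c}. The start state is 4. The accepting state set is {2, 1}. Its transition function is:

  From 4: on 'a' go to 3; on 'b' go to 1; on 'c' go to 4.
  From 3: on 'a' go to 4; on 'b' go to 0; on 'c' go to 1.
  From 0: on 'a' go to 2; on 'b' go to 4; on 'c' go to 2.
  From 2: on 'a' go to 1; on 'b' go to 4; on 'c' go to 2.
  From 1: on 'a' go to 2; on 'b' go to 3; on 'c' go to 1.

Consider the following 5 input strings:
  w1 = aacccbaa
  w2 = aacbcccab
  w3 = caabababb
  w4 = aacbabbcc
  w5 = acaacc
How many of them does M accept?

w1: 4 → 3 → 4 → 4 → 4 → 4 → 1 → 2 → 1  → end 1, accepted
w2: 4 → 3 → 4 → 4 → 1 → 1 → 1 → 1 → 2 → 4  → end 4, rejected
w3: 4 → 4 → 3 → 4 → 1 → 2 → 4 → 3 → 0 → 4  → end 4, rejected
w4: 4 → 3 → 4 → 4 → 1 → 2 → 4 → 1 → 1 → 1  → end 1, accepted
w5: 4 → 3 → 1 → 2 → 1 → 1 → 1  → end 1, accepted

3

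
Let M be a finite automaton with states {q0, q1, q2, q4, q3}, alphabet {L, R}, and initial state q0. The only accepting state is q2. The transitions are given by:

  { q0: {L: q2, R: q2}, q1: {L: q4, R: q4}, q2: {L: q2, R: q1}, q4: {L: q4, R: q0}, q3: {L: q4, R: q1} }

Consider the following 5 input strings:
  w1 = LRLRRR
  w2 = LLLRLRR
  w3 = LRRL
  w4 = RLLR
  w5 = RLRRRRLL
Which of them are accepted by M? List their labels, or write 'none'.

w2, w5

w1: Trace: q0 -L-> q2 -R-> q1 -L-> q4 -R-> q0 -R-> q2 -R-> q1  → end q1, rejected
w2: Trace: q0 -L-> q2 -L-> q2 -L-> q2 -R-> q1 -L-> q4 -R-> q0 -R-> q2  → end q2, accepted
w3: Trace: q0 -L-> q2 -R-> q1 -R-> q4 -L-> q4  → end q4, rejected
w4: Trace: q0 -R-> q2 -L-> q2 -L-> q2 -R-> q1  → end q1, rejected
w5: Trace: q0 -R-> q2 -L-> q2 -R-> q1 -R-> q4 -R-> q0 -R-> q2 -L-> q2 -L-> q2  → end q2, accepted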